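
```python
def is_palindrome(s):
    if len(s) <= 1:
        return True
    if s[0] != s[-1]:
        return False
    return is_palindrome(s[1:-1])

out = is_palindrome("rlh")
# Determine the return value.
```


is_palindrome("rlh")
"rlh": s[0]='r' != s[-1]='h' -> False
= False


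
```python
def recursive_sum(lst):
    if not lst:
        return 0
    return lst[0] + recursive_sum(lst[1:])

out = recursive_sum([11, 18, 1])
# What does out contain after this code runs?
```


recursive_sum([11, 18, 1])
= 11 + recursive_sum([18, 1])
= 11 + 18 + recursive_sum([1])
= 11 + 18 + 1 + recursive_sum([])
= 11 + 18 + 1 + 0
= 30


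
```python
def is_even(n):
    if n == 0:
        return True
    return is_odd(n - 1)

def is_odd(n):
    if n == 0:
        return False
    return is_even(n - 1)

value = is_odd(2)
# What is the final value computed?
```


is_odd(2)
= is_even(1)
= is_odd(0)
n == 0: return False
= False


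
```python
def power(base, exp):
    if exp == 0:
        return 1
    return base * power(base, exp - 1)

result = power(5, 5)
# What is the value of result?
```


power(5, 5)
= 5 * power(5, 4)
= 5 * 5 * power(5, 3)
= 5 * 5 * 5 * power(5, 2)
= 5 * 5 * 5 * 5 * power(5, 1)
= 5 * 5 * 5 * 5 * 5 * power(5, 0)
= 5 * 5 * 5 * 5 * 5 * 1
= 3125


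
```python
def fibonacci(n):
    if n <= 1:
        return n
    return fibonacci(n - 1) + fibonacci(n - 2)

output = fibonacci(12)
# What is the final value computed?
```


fibonacci(12)
= fibonacci(11) + fibonacci(10)
= (fibonacci(10) + fibonacci(9)) + fibonacci(10)
Computing bottom-up: fibonacci(0)=0, fibonacci(1)=1, fibonacci(2)=1, fibonacci(3)=2, fibonacci(4)=3, fibonacci(5)=5, fibonacci(6)=8, fibonacci(7)=13, fibonacci(8)=21, fibonacci(9)=34, fibonacci(10)=55, fibonacci(11)=89, fibonacci(12)=144
= 144


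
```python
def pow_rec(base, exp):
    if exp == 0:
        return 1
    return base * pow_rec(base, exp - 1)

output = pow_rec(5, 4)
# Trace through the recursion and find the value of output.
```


pow_rec(5, 4)
= 5 * pow_rec(5, 3)
= 5 * 5 * pow_rec(5, 2)
= 5 * 5 * 5 * pow_rec(5, 1)
= 5 * 5 * 5 * 5 * pow_rec(5, 0)
= 5 * 5 * 5 * 5 * 1
= 625


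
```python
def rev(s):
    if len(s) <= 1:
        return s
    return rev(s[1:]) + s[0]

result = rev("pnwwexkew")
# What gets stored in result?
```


rev("pnwwexkew")
= rev("nwwexkew") + "p"
= rev("wwexkew") + "n" + "p"
= rev("wexkew") + "w" + "n" + "p"
= rev("exkew") + "w" + "w" + "n" + "p"
= rev("xkew") + "e" + "w" + "w" + "n" + "p"
= rev("kew") + "x" + "e" + "w" + "w" + "n" + "p"
= rev("ew") + "k" + "x" + "e" + "w" + "w" + "n" + "p"
= rev("w") + "e" + "k" + "x" + "e" + "w" + "w" + "n" + "p"
= "w" + "e" + "k" + "x" + "e" + "w" + "w" + "n" + "p"
= "wekxewwnp"


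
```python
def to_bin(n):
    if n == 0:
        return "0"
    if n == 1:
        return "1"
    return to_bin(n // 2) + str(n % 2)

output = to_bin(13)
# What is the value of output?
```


to_bin(13)
= to_bin(6) + "1"
= to_bin(3) + "0" + "1"
= to_bin(1) + "1" + "0" + "1"
= "1" + "1" + "0" + "1"
= "1101"


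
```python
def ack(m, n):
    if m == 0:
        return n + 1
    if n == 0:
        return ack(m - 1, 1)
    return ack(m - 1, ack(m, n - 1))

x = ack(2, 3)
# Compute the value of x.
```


ack(2, 3)
= ack(1, ack(2, 2))
First compute ack(2, 2) = 7
= ack(1, 7)
= 9


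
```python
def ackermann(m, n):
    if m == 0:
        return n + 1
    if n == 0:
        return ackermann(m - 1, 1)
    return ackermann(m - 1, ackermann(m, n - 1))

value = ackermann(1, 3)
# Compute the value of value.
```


ackermann(1, 3)
= ackermann(0, ackermann(1, 2))
First compute ackermann(1, 2) = 4
= ackermann(0, 4)
= 5


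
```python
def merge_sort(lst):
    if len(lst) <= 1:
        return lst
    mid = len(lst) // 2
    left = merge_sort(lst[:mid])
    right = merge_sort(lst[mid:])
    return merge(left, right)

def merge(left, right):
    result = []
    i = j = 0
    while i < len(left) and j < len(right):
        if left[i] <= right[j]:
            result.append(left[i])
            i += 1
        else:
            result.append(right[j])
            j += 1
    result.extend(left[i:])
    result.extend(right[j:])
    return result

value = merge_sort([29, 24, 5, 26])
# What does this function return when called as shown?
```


merge_sort([29, 24, 5, 26])
Split into [29, 24] and [5, 26]
Left sorted: [24, 29]
Right sorted: [5, 26]
Merge [24, 29] and [5, 26]
= [5, 24, 26, 29]


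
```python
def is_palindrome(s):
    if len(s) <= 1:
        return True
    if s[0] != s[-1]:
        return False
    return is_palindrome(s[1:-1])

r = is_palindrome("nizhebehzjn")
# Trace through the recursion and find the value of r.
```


is_palindrome("nizhebehzjn")
"nizhebehzjn": s[0]='n' == s[-1]='n' -> is_palindrome("izhebehzj")
"izhebehzj": s[0]='i' != s[-1]='j' -> False
= False


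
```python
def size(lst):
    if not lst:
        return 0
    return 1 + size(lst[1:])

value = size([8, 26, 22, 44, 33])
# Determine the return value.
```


size([8, 26, 22, 44, 33])
= 1 + size([26, 22, 44, 33])
= 1 + 1 + size([22, 44, 33])
= 1 + 1 + 1 + size([44, 33])
= 1 + 1 + 1 + 1 + size([33])
= 1 + 1 + 1 + 1 + 1 + size([])
= 1 + 1 + 1 + 1 + 1 + 0
= 5


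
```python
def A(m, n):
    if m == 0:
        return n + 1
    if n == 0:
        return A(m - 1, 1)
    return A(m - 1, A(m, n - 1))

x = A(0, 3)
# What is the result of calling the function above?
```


A(0, 3)
m == 0: return 3 + 1 = 4
= 4


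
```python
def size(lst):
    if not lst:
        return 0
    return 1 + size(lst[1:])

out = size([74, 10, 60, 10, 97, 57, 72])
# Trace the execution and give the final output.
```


size([74, 10, 60, 10, 97, 57, 72])
= 1 + size([10, 60, 10, 97, 57, 72])
= 1 + 1 + size([60, 10, 97, 57, 72])
= 1 + 1 + 1 + size([10, 97, 57, 72])
= 1 + 1 + 1 + 1 + size([97, 57, 72])
= 1 + 1 + 1 + 1 + 1 + size([57, 72])
= 1 + 1 + 1 + 1 + 1 + 1 + size([72])
= 1 + 1 + 1 + 1 + 1 + 1 + 1 + size([])
= 1 + 1 + 1 + 1 + 1 + 1 + 1 + 0
= 7


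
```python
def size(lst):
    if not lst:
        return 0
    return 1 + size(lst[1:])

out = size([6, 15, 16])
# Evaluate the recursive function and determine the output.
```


size([6, 15, 16])
= 1 + size([15, 16])
= 1 + 1 + size([16])
= 1 + 1 + 1 + size([])
= 1 + 1 + 1 + 0
= 3


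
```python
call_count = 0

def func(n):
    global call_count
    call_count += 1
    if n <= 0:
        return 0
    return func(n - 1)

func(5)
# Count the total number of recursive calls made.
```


func(5) calls func(4) calls ... calls func(0)
Total calls: 5 + 1 (for base case) = 6


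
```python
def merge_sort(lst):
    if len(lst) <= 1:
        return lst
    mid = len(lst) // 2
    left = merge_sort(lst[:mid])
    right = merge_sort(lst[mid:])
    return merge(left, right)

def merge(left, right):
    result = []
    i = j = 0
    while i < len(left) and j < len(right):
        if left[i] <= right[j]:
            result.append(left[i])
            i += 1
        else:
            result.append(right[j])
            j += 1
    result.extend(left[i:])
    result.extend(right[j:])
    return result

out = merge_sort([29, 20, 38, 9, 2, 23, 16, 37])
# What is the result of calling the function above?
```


merge_sort([29, 20, 38, 9, 2, 23, 16, 37])
Split into [29, 20, 38, 9] and [2, 23, 16, 37]
Left sorted: [9, 20, 29, 38]
Right sorted: [2, 16, 23, 37]
Merge [9, 20, 29, 38] and [2, 16, 23, 37]
= [2, 9, 16, 20, 23, 29, 37, 38]


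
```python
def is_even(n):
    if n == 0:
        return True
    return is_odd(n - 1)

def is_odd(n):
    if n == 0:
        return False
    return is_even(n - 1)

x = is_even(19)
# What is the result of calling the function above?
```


is_even(19)
= is_odd(18)
= is_even(17)
= is_odd(16)
= is_even(15)
= is_odd(14)
= is_even(13)
= is_odd(12)
= is_even(11)
= is_odd(10)
= is_even(9)
= is_odd(8)
= is_even(7)
= is_odd(6)
= is_even(5)
= is_odd(4)
= is_even(3)
= is_odd(2)
= is_even(1)
= is_odd(0)
n == 0: return False
= False


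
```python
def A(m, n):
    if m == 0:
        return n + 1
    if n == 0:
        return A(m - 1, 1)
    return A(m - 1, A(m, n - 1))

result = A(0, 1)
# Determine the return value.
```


A(0, 1)
m == 0: return 1 + 1 = 2
= 2


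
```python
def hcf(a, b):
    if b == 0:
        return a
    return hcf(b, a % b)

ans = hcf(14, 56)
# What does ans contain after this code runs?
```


hcf(14, 56)
= hcf(56, 14 % 56) = hcf(56, 14)
= hcf(14, 56 % 14) = hcf(14, 0)
b == 0, return a = 14


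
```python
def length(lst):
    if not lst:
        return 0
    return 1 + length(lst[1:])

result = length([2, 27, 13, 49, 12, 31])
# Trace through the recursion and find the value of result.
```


length([2, 27, 13, 49, 12, 31])
= 1 + length([27, 13, 49, 12, 31])
= 1 + 1 + length([13, 49, 12, 31])
= 1 + 1 + 1 + length([49, 12, 31])
= 1 + 1 + 1 + 1 + length([12, 31])
= 1 + 1 + 1 + 1 + 1 + length([31])
= 1 + 1 + 1 + 1 + 1 + 1 + length([])
= 1 + 1 + 1 + 1 + 1 + 1 + 0
= 6


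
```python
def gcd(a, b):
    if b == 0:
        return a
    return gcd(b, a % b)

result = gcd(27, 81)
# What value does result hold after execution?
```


gcd(27, 81)
= gcd(81, 27 % 81) = gcd(81, 27)
= gcd(27, 81 % 27) = gcd(27, 0)
b == 0, return a = 27


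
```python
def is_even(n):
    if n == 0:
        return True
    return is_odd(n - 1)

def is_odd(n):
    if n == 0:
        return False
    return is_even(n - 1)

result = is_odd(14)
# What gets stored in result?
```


is_odd(14)
= is_even(13)
= is_odd(12)
= is_even(11)
= is_odd(10)
= is_even(9)
= is_odd(8)
= is_even(7)
= is_odd(6)
= is_even(5)
= is_odd(4)
= is_even(3)
= is_odd(2)
= is_even(1)
= is_odd(0)
n == 0: return False
= False


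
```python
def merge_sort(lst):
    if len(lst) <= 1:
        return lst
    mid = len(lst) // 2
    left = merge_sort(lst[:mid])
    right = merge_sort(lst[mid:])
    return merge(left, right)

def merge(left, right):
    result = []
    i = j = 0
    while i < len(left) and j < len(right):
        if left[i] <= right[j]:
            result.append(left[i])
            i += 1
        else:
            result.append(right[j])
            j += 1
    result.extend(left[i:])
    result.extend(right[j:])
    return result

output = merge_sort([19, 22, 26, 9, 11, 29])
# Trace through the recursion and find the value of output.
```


merge_sort([19, 22, 26, 9, 11, 29])
Split into [19, 22, 26] and [9, 11, 29]
Left sorted: [19, 22, 26]
Right sorted: [9, 11, 29]
Merge [19, 22, 26] and [9, 11, 29]
= [9, 11, 19, 22, 26, 29]


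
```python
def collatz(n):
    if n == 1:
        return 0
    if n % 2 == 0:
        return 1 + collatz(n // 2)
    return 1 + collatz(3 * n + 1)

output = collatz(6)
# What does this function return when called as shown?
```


collatz(6)
6 is even -> collatz(3)
3 is odd -> 3*3+1 = 10 -> collatz(10)
10 is even -> collatz(5)
5 is odd -> 3*5+1 = 16 -> collatz(16)
16 is even -> collatz(8)
8 is even -> collatz(4)
4 is even -> collatz(2)
2 is even -> collatz(1)
Reached 1 after 8 steps
= 8


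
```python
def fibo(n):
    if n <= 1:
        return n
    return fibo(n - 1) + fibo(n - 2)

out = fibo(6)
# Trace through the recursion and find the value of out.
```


fibo(6)
= fibo(5) + fibo(4)
= (fibo(4) + fibo(3)) + fibo(4)
Computing bottom-up: fibo(0)=0, fibo(1)=1, fibo(2)=1, fibo(3)=2, fibo(4)=3, fibo(5)=5, fibo(6)=8
= 8


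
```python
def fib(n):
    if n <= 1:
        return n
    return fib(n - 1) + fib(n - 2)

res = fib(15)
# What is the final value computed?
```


fib(15)
= fib(14) + fib(13)
= (fib(13) + fib(12)) + fib(13)
Computing bottom-up: fib(0)=0, fib(1)=1, fib(2)=1, fib(3)=2, fib(4)=3, fib(5)=5, fib(6)=8, fib(7)=13, fib(8)=21, fib(9)=34, fib(10)=55, fib(11)=89, fib(12)=144, fib(13)=233, fib(14)=377, fib(15)=610
= 610


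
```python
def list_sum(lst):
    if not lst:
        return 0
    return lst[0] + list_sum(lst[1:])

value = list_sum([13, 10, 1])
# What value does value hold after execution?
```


list_sum([13, 10, 1])
= 13 + list_sum([10, 1])
= 13 + 10 + list_sum([1])
= 13 + 10 + 1 + list_sum([])
= 13 + 10 + 1 + 0
= 24


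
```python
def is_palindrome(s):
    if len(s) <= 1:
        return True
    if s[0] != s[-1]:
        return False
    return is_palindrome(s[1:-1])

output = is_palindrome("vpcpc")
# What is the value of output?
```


is_palindrome("vpcpc")
"vpcpc": s[0]='v' != s[-1]='c' -> False
= False


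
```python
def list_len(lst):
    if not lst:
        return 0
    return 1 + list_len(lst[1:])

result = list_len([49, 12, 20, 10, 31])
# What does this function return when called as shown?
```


list_len([49, 12, 20, 10, 31])
= 1 + list_len([12, 20, 10, 31])
= 1 + 1 + list_len([20, 10, 31])
= 1 + 1 + 1 + list_len([10, 31])
= 1 + 1 + 1 + 1 + list_len([31])
= 1 + 1 + 1 + 1 + 1 + list_len([])
= 1 + 1 + 1 + 1 + 1 + 0
= 5


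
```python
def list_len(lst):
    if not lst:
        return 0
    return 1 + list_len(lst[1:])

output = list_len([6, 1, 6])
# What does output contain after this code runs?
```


list_len([6, 1, 6])
= 1 + list_len([1, 6])
= 1 + 1 + list_len([6])
= 1 + 1 + 1 + list_len([])
= 1 + 1 + 1 + 0
= 3


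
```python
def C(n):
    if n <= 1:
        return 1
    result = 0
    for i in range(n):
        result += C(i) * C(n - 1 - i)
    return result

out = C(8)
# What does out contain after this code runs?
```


C(8)
= sum of C(i) * C(8-1-i) for i in 0..7
First compute sub-values bottom-up:
  C(0) = 1, C(1) = 1
  C(2) = 1*1 + 1*1 = 2
  C(3) = 1*2 + 1*1 + 2*1 = 5
  C(4) = 1*5 + 1*2 + 2*1 + 5*1 = 14
  C(5) = 1*14 + 1*5 + 2*2 + 5*1 + 14*1 = 42
  C(6) = 1*42 + 1*14 + 2*5 + 5*2 + 14*1 + 42*1 = 132
  C(7) = 1*132 + 1*42 + 2*14 + 5*5 + 14*2 + 42*1 + 132*1 = 429
Now C(8):
  C(0)*C(7) = 1*429 = 429
  C(1)*C(6) = 1*132 = 132
  C(2)*C(5) = 2*42 = 84
  C(3)*C(4) = 5*14 = 70
  C(4)*C(3) = 14*5 = 70
  C(5)*C(2) = 42*2 = 84
  C(6)*C(1) = 132*1 = 132
  C(7)*C(0) = 429*1 = 429
= 429 + 132 + 84 + 70 + 70 + 84 + 132 + 429
= 1430


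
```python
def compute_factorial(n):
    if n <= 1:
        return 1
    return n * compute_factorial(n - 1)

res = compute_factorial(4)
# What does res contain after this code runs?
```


compute_factorial(4)
= 4 * compute_factorial(3)
= 4 * 3 * compute_factorial(2)
= 4 * 3 * 2 * compute_factorial(1)
= 4 * 3 * 2 * 1
= 24


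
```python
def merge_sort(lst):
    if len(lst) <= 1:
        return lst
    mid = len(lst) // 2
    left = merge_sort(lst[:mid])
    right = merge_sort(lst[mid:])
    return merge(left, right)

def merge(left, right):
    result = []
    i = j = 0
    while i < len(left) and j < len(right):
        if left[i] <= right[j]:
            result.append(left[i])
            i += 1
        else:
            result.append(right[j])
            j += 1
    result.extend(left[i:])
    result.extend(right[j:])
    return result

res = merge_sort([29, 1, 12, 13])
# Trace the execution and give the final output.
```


merge_sort([29, 1, 12, 13])
Split into [29, 1] and [12, 13]
Left sorted: [1, 29]
Right sorted: [12, 13]
Merge [1, 29] and [12, 13]
= [1, 12, 13, 29]


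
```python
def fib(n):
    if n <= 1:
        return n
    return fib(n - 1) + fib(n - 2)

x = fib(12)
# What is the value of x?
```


fib(12)
= fib(11) + fib(10)
= (fib(10) + fib(9)) + fib(10)
Computing bottom-up: fib(0)=0, fib(1)=1, fib(2)=1, fib(3)=2, fib(4)=3, fib(5)=5, fib(6)=8, fib(7)=13, fib(8)=21, fib(9)=34, fib(10)=55, fib(11)=89, fib(12)=144
= 144


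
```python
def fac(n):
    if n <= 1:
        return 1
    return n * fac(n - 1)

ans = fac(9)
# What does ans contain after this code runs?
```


fac(9)
= 9 * fac(8)
= 9 * 8 * fac(7)
= 9 * 8 * 7 * fac(6)
= 9 * 8 * 7 * 6 * fac(5)
= 9 * 8 * 7 * 6 * 5 * fac(4)
= 9 * 8 * 7 * 6 * 5 * 4 * fac(3)
= 9 * 8 * 7 * 6 * 5 * 4 * 3 * fac(2)
= 9 * 8 * 7 * 6 * 5 * 4 * 3 * 2 * fac(1)
= 9 * 8 * 7 * 6 * 5 * 4 * 3 * 2 * 1
= 362880


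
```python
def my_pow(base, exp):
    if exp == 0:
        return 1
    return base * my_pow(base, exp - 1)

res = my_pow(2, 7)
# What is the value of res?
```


my_pow(2, 7)
= 2 * my_pow(2, 6)
= 2 * 2 * my_pow(2, 5)
= 2 * 2 * 2 * my_pow(2, 4)
= 2 * 2 * 2 * 2 * my_pow(2, 3)
= 2 * 2 * 2 * 2 * 2 * my_pow(2, 2)
= 2 * 2 * 2 * 2 * 2 * 2 * my_pow(2, 1)
= 2 * 2 * 2 * 2 * 2 * 2 * 2 * my_pow(2, 0)
= 2 * 2 * 2 * 2 * 2 * 2 * 2 * 1
= 128


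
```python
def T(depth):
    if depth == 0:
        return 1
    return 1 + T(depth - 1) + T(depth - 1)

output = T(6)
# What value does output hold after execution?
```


T(6)
= 1 + T(5) + T(5)
= 1 + 2 * T(5)
T(k) = 2^(k+1) - 1
T(0) = 1
T(1) = 3
T(2) = 7
T(3) = 15
T(4) = 31
T(6) = 2^7 - 1 = 127


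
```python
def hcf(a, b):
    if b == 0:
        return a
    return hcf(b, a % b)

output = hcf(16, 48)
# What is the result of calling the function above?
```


hcf(16, 48)
= hcf(48, 16 % 48) = hcf(48, 16)
= hcf(16, 48 % 16) = hcf(16, 0)
b == 0, return a = 16


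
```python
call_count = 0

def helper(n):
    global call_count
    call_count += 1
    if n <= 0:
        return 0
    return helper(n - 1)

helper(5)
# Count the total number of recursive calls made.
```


helper(5) calls helper(4) calls ... calls helper(0)
Total calls: 5 + 1 (for base case) = 6


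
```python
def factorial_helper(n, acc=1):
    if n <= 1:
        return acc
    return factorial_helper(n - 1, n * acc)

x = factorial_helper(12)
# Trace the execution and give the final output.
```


factorial_helper(12, 1)
= factorial_helper(11, 12 * 1) = factorial_helper(11, 12)
= factorial_helper(10, 11 * 12) = factorial_helper(10, 132)
= factorial_helper(9, 10 * 132) = factorial_helper(9, 1320)
= factorial_helper(8, 9 * 1320) = factorial_helper(8, 11880)
= factorial_helper(7, 8 * 11880) = factorial_helper(7, 95040)
= factorial_helper(6, 7 * 95040) = factorial_helper(6, 665280)
= factorial_helper(5, 6 * 665280) = factorial_helper(5, 3991680)
= factorial_helper(4, 5 * 3991680) = factorial_helper(4, 19958400)
= factorial_helper(3, 4 * 19958400) = factorial_helper(3, 79833600)
= factorial_helper(2, 3 * 79833600) = factorial_helper(2, 239500800)
= factorial_helper(1, 2 * 239500800) = factorial_helper(1, 479001600)
n <= 1, return acc = 479001600


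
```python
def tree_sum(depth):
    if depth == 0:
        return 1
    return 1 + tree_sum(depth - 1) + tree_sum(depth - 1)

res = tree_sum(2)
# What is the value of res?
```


tree_sum(2)
= 1 + tree_sum(1) + tree_sum(1)
= 1 + 2 * tree_sum(1)
tree_sum(k) = 2^(k+1) - 1
tree_sum(0) = 1
tree_sum(1) = 3
tree_sum(2) = 7
tree_sum(2) = 2^3 - 1 = 7


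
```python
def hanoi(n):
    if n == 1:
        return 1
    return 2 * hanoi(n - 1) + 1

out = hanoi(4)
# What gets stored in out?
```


hanoi(4)
= 2 * hanoi(3) + 1
= 2 * (2 * hanoi(2) + 1) + 1
= 2 * (2 * (2 * hanoi(1) + 1) + 1) + 1
Now compute bottom-up:
hanoi(1) = 1
hanoi(2) = 2 * 1 + 1 = 3
hanoi(3) = 2 * 3 + 1 = 7
hanoi(4) = 2 * 7 + 1 = 15
= 15


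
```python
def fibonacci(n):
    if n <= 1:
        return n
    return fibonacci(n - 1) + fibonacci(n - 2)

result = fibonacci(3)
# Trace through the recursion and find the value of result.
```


fibonacci(3)
= fibonacci(2) + fibonacci(1)
Computing bottom-up: fibonacci(0)=0, fibonacci(1)=1, fibonacci(2)=1, fibonacci(3)=2
= 2


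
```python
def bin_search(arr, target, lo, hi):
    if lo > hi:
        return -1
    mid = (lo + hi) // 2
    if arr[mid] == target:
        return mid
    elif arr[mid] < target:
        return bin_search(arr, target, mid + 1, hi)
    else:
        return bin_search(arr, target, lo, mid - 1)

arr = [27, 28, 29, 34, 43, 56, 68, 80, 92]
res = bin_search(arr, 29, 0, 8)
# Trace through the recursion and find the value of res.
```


bin_search(arr, 29, 0, 8)
lo=0, hi=8, mid=4, arr[mid]=43
43 > 29, search left half
lo=0, hi=3, mid=1, arr[mid]=28
28 < 29, search right half
lo=2, hi=3, mid=2, arr[mid]=29
arr[2] == 29, found at index 2
= 2


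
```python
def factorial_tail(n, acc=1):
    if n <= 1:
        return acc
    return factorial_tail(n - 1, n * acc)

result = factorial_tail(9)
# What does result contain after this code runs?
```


factorial_tail(9, 1)
= factorial_tail(8, 9 * 1) = factorial_tail(8, 9)
= factorial_tail(7, 8 * 9) = factorial_tail(7, 72)
= factorial_tail(6, 7 * 72) = factorial_tail(6, 504)
= factorial_tail(5, 6 * 504) = factorial_tail(5, 3024)
= factorial_tail(4, 5 * 3024) = factorial_tail(4, 15120)
= factorial_tail(3, 4 * 15120) = factorial_tail(3, 60480)
= factorial_tail(2, 3 * 60480) = factorial_tail(2, 181440)
= factorial_tail(1, 2 * 181440) = factorial_tail(1, 362880)
n <= 1, return acc = 362880


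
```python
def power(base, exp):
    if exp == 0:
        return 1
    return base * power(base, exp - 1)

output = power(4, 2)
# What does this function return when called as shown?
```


power(4, 2)
= 4 * power(4, 1)
= 4 * 4 * power(4, 0)
= 4 * 4 * 1
= 16


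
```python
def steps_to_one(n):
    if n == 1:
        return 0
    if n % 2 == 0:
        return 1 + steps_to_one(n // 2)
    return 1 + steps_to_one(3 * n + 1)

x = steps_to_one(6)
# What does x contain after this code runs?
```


steps_to_one(6)
6 is even -> steps_to_one(3)
3 is odd -> 3*3+1 = 10 -> steps_to_one(10)
10 is even -> steps_to_one(5)
5 is odd -> 3*5+1 = 16 -> steps_to_one(16)
16 is even -> steps_to_one(8)
8 is even -> steps_to_one(4)
4 is even -> steps_to_one(2)
2 is even -> steps_to_one(1)
Reached 1 after 8 steps
= 8


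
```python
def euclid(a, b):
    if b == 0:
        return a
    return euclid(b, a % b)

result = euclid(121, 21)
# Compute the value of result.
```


euclid(121, 21)
= euclid(21, 121 % 21) = euclid(21, 16)
= euclid(16, 21 % 16) = euclid(16, 5)
= euclid(5, 16 % 5) = euclid(5, 1)
= euclid(1, 5 % 1) = euclid(1, 0)
b == 0, return a = 1


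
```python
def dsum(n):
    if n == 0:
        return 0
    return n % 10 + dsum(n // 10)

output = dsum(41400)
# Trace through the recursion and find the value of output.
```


dsum(41400)
= 0 + dsum(4140)
= 0 + 0 + dsum(414)
= 0 + 0 + 4 + dsum(41)
= 0 + 0 + 4 + 1 + dsum(4)
= 0 + 0 + 4 + 1 + 4 + dsum(0)
= 0 + 0 + 4 + 1 + 4 + 0
= 9


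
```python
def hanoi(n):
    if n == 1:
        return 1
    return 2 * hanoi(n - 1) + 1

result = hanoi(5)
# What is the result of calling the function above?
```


hanoi(5)
= 2 * hanoi(4) + 1
= 2 * (2 * hanoi(3) + 1) + 1
= 2 * (2 * (2 * hanoi(2) + 1) + 1) + 1
= 2 * (2 * (2 * (2 * hanoi(1) + 1) + 1) + 1) + 1
Now compute bottom-up:
hanoi(1) = 1
hanoi(2) = 2 * 1 + 1 = 3
hanoi(3) = 2 * 3 + 1 = 7
hanoi(4) = 2 * 7 + 1 = 15
hanoi(5) = 2 * 15 + 1 = 31
= 31


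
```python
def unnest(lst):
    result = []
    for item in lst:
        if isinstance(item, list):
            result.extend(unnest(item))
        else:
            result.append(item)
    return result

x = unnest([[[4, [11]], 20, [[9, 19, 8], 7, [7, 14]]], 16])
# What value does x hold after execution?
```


unnest([[[4, [11]], 20, [[9, 19, 8], 7, [7, 14]]], 16])
Processing each element:
  [[4, [11]], 20, [[9, 19, 8], 7, [7, 14]]] is a list -> unnest recursively -> [4, 11, 20, 9, 19, 8, 7, 7, 14]
  16 is not a list -> append 16
= [4, 11, 20, 9, 19, 8, 7, 7, 14, 16]


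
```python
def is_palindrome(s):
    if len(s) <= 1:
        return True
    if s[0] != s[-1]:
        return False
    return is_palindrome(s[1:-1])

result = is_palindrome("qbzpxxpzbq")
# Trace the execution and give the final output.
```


is_palindrome("qbzpxxpzbq")
"qbzpxxpzbq": s[0]='q' == s[-1]='q' -> is_palindrome("bzpxxpzb")
"bzpxxpzb": s[0]='b' == s[-1]='b' -> is_palindrome("zpxxpz")
"zpxxpz": s[0]='z' == s[-1]='z' -> is_palindrome("pxxp")
"pxxp": s[0]='p' == s[-1]='p' -> is_palindrome("xx")
"xx": s[0]='x' == s[-1]='x' -> is_palindrome("")
"": len <= 1 -> True
= True


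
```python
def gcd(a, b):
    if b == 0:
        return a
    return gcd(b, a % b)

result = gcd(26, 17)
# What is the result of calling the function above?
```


gcd(26, 17)
= gcd(17, 26 % 17) = gcd(17, 9)
= gcd(9, 17 % 9) = gcd(9, 8)
= gcd(8, 9 % 8) = gcd(8, 1)
= gcd(1, 8 % 1) = gcd(1, 0)
b == 0, return a = 1


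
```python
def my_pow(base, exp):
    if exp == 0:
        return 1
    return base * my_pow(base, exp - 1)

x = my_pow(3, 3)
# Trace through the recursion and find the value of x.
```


my_pow(3, 3)
= 3 * my_pow(3, 2)
= 3 * 3 * my_pow(3, 1)
= 3 * 3 * 3 * my_pow(3, 0)
= 3 * 3 * 3 * 1
= 27


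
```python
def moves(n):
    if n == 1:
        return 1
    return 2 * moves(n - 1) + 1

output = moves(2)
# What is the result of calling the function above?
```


moves(2)
= 2 * moves(1) + 1
Now compute bottom-up:
moves(1) = 1
moves(2) = 2 * 1 + 1 = 3
= 3


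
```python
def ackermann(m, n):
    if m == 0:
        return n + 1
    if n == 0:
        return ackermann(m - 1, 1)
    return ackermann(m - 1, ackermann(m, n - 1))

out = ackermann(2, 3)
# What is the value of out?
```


ackermann(2, 3)
= ackermann(1, ackermann(2, 2))
First compute ackermann(2, 2) = 7
= ackermann(1, 7)
= 9


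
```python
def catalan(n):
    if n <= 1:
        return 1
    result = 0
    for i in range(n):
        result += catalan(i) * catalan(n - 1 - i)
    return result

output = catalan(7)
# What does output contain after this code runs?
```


catalan(7)
= sum of catalan(i) * catalan(7-1-i) for i in 0..6
First compute sub-values bottom-up:
  catalan(0) = 1, catalan(1) = 1
  catalan(2) = 1*1 + 1*1 = 2
  catalan(3) = 1*2 + 1*1 + 2*1 = 5
  catalan(4) = 1*5 + 1*2 + 2*1 + 5*1 = 14
  catalan(5) = 1*14 + 1*5 + 2*2 + 5*1 + 14*1 = 42
  catalan(6) = 1*42 + 1*14 + 2*5 + 5*2 + 14*1 + 42*1 = 132
Now catalan(7):
  catalan(0)*catalan(6) = 1*132 = 132
  catalan(1)*catalan(5) = 1*42 = 42
  catalan(2)*catalan(4) = 2*14 = 28
  catalan(3)*catalan(3) = 5*5 = 25
  catalan(4)*catalan(2) = 14*2 = 28
  catalan(5)*catalan(1) = 42*1 = 42
  catalan(6)*catalan(0) = 132*1 = 132
= 132 + 42 + 28 + 25 + 28 + 42 + 132
= 429


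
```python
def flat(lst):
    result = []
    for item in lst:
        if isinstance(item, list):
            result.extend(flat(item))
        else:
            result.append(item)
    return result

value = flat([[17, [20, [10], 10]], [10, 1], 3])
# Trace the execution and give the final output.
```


flat([[17, [20, [10], 10]], [10, 1], 3])
Processing each element:
  [17, [20, [10], 10]] is a list -> flat recursively -> [17, 20, 10, 10]
  [10, 1] is a list -> flat recursively -> [10, 1]
  3 is not a list -> append 3
= [17, 20, 10, 10, 10, 1, 3]


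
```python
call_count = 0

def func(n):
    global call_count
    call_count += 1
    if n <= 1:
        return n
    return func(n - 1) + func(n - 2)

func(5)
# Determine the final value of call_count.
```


func(5) calls func(4) and func(3); each non-base call branches into two more.
Let C(k) = total number of calls made by func(k), including the call to func(k) itself.
Base cases: C(0) = 1, C(1) = 1
Recurrence: C(k) = 1 + C(k-1) + C(k-2)
  C(2) = 1 + C(1) + C(0) = 1 + 1 + 1 = 3
  C(3) = 1 + C(2) + C(1) = 1 + 3 + 1 = 5
  C(4) = 1 + C(3) + C(2) = 1 + 5 + 3 = 9
  C(5) = 1 + C(4) + C(3) = 1 + 9 + 5 = 15
Total calls = C(5) = 15


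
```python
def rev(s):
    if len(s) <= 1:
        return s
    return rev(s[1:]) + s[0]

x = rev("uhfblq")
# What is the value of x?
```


rev("uhfblq")
= rev("hfblq") + "u"
= rev("fblq") + "h" + "u"
= rev("blq") + "f" + "h" + "u"
= rev("lq") + "b" + "f" + "h" + "u"
= rev("q") + "l" + "b" + "f" + "h" + "u"
= "q" + "l" + "b" + "f" + "h" + "u"
= "qlbfhu"


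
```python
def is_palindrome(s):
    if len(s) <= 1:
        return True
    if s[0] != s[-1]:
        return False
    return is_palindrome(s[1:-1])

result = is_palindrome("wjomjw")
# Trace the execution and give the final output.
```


is_palindrome("wjomjw")
"wjomjw": s[0]='w' == s[-1]='w' -> is_palindrome("jomj")
"jomj": s[0]='j' == s[-1]='j' -> is_palindrome("om")
"om": s[0]='o' != s[-1]='m' -> False
= False


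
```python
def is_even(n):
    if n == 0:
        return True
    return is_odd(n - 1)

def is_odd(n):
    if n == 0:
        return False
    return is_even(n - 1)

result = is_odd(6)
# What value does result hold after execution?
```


is_odd(6)
= is_even(5)
= is_odd(4)
= is_even(3)
= is_odd(2)
= is_even(1)
= is_odd(0)
n == 0: return False
= False


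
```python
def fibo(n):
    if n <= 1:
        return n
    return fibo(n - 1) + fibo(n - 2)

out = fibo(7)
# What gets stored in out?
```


fibo(7)
= fibo(6) + fibo(5)
= (fibo(5) + fibo(4)) + fibo(5)
Computing bottom-up: fibo(0)=0, fibo(1)=1, fibo(2)=1, fibo(3)=2, fibo(4)=3, fibo(5)=5, fibo(6)=8, fibo(7)=13
= 13


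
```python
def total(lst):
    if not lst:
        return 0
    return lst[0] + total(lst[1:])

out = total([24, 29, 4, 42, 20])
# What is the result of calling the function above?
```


total([24, 29, 4, 42, 20])
= 24 + total([29, 4, 42, 20])
= 24 + 29 + total([4, 42, 20])
= 24 + 29 + 4 + total([42, 20])
= 24 + 29 + 4 + 42 + total([20])
= 24 + 29 + 4 + 42 + 20 + total([])
= 24 + 29 + 4 + 42 + 20 + 0
= 119


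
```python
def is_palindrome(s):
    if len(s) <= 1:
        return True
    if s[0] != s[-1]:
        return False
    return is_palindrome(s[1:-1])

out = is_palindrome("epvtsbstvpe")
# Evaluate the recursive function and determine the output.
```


is_palindrome("epvtsbstvpe")
"epvtsbstvpe": s[0]='e' == s[-1]='e' -> is_palindrome("pvtsbstvp")
"pvtsbstvp": s[0]='p' == s[-1]='p' -> is_palindrome("vtsbstv")
"vtsbstv": s[0]='v' == s[-1]='v' -> is_palindrome("tsbst")
"tsbst": s[0]='t' == s[-1]='t' -> is_palindrome("sbs")
"sbs": s[0]='s' == s[-1]='s' -> is_palindrome("b")
"b": len <= 1 -> True
= True


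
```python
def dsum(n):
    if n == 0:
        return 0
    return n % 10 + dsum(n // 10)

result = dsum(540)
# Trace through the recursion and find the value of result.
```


dsum(540)
= 0 + dsum(54)
= 0 + 4 + dsum(5)
= 0 + 4 + 5 + dsum(0)
= 0 + 4 + 5 + 0
= 9


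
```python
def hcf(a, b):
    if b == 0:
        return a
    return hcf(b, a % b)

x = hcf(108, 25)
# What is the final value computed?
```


hcf(108, 25)
= hcf(25, 108 % 25) = hcf(25, 8)
= hcf(8, 25 % 8) = hcf(8, 1)
= hcf(1, 8 % 1) = hcf(1, 0)
b == 0, return a = 1


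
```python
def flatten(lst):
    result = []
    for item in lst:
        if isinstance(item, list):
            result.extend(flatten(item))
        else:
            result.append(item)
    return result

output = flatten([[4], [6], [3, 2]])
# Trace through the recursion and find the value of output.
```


flatten([[4], [6], [3, 2]])
Processing each element:
  [4] is a list -> flatten recursively -> [4]
  [6] is a list -> flatten recursively -> [6]
  [3, 2] is a list -> flatten recursively -> [3, 2]
= [4, 6, 3, 2]


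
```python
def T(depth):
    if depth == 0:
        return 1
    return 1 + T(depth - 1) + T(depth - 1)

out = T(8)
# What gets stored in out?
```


T(8)
= 1 + T(7) + T(7)
= 1 + 2 * T(7)
T(k) = 2^(k+1) - 1
T(0) = 1
T(1) = 3
T(2) = 7
T(3) = 15
T(4) = 31
T(8) = 2^9 - 1 = 511


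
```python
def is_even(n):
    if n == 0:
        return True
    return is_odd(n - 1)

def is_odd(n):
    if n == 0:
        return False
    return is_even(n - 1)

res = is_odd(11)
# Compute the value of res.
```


is_odd(11)
= is_even(10)
= is_odd(9)
= is_even(8)
= is_odd(7)
= is_even(6)
= is_odd(5)
= is_even(4)
= is_odd(3)
= is_even(2)
= is_odd(1)
= is_even(0)
n == 0: return True
= True


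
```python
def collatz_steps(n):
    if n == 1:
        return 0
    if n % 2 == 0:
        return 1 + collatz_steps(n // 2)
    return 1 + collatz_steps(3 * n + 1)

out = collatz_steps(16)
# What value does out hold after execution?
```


collatz_steps(16)
16 is even -> collatz_steps(8)
8 is even -> collatz_steps(4)
4 is even -> collatz_steps(2)
2 is even -> collatz_steps(1)
Reached 1 after 4 steps
= 4


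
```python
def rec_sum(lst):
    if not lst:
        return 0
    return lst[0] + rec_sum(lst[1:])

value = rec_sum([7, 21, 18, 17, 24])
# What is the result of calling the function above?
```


rec_sum([7, 21, 18, 17, 24])
= 7 + rec_sum([21, 18, 17, 24])
= 7 + 21 + rec_sum([18, 17, 24])
= 7 + 21 + 18 + rec_sum([17, 24])
= 7 + 21 + 18 + 17 + rec_sum([24])
= 7 + 21 + 18 + 17 + 24 + rec_sum([])
= 7 + 21 + 18 + 17 + 24 + 0
= 87


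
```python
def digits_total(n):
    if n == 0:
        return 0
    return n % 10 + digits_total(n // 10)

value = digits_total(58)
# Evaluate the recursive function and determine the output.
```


digits_total(58)
= 8 + digits_total(5)
= 8 + 5 + digits_total(0)
= 8 + 5 + 0
= 13


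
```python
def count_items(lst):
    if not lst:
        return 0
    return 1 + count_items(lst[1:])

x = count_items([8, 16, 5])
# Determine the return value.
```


count_items([8, 16, 5])
= 1 + count_items([16, 5])
= 1 + 1 + count_items([5])
= 1 + 1 + 1 + count_items([])
= 1 + 1 + 1 + 0
= 3


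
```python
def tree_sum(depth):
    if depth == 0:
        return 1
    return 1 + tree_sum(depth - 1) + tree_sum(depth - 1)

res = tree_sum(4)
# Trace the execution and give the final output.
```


tree_sum(4)
= 1 + tree_sum(3) + tree_sum(3)
= 1 + 2 * tree_sum(3)
tree_sum(k) = 2^(k+1) - 1
tree_sum(0) = 1
tree_sum(1) = 3
tree_sum(2) = 7
tree_sum(3) = 15
tree_sum(4) = 31
tree_sum(4) = 2^5 - 1 = 31


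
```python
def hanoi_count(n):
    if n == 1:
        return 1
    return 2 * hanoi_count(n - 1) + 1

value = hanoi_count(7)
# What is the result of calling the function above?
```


hanoi_count(7)
= 2 * hanoi_count(6) + 1
= 2 * (2 * hanoi_count(5) + 1) + 1
= 2 * (2 * (2 * hanoi_count(4) + 1) + 1) + 1
= 2 * (2 * (2 * (2 * hanoi_count(3) + 1) + 1) + 1) + 1
= 2 * (2 * (2 * (2 * (2 * hanoi_count(2) + 1) + 1) + 1) + 1) + 1
= 2 * (2 * (2 * (2 * (2 * (2 * hanoi_count(1) + 1) + 1) + 1) + 1) + 1) + 1
Now compute bottom-up:
hanoi_count(1) = 1
hanoi_count(2) = 2 * 1 + 1 = 3
hanoi_count(3) = 2 * 3 + 1 = 7
hanoi_count(4) = 2 * 7 + 1 = 15
hanoi_count(5) = 2 * 15 + 1 = 31
hanoi_count(6) = 2 * 31 + 1 = 63
hanoi_count(7) = 2 * 63 + 1 = 127
= 127


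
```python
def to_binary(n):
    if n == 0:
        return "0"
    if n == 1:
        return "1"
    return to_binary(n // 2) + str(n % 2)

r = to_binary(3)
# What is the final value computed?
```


to_binary(3)
= to_binary(1) + "1"
= "1" + "1"
= "11"


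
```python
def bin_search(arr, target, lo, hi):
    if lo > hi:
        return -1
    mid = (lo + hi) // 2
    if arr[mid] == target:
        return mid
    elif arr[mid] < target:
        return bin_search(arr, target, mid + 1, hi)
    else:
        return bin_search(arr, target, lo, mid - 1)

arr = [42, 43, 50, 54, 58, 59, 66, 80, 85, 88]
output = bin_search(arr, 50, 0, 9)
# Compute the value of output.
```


bin_search(arr, 50, 0, 9)
lo=0, hi=9, mid=4, arr[mid]=58
58 > 50, search left half
lo=0, hi=3, mid=1, arr[mid]=43
43 < 50, search right half
lo=2, hi=3, mid=2, arr[mid]=50
arr[2] == 50, found at index 2
= 2


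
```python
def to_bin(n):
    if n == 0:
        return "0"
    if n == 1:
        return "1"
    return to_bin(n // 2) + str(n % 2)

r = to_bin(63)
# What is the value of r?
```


to_bin(63)
= to_bin(31) + "1"
= to_bin(15) + "1" + "1"
= to_bin(7) + "1" + "1" + "1"
= to_bin(3) + "1" + "1" + "1" + "1"
= to_bin(1) + "1" + "1" + "1" + "1" + "1"
= "1" + "1" + "1" + "1" + "1" + "1"
= "111111"


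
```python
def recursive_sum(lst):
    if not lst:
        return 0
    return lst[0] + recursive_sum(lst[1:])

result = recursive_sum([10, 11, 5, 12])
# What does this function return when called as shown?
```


recursive_sum([10, 11, 5, 12])
= 10 + recursive_sum([11, 5, 12])
= 10 + 11 + recursive_sum([5, 12])
= 10 + 11 + 5 + recursive_sum([12])
= 10 + 11 + 5 + 12 + recursive_sum([])
= 10 + 11 + 5 + 12 + 0
= 38


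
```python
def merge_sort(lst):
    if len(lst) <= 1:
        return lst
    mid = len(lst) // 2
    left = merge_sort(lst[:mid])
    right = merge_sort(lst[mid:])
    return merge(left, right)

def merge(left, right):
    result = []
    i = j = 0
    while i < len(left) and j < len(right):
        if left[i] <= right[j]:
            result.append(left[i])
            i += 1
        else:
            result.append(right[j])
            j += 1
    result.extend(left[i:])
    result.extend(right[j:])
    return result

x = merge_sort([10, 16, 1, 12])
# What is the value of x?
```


merge_sort([10, 16, 1, 12])
Split into [10, 16] and [1, 12]
Left sorted: [10, 16]
Right sorted: [1, 12]
Merge [10, 16] and [1, 12]
= [1, 10, 12, 16]


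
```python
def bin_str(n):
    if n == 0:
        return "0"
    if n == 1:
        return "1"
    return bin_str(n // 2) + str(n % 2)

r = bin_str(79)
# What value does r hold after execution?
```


bin_str(79)
= bin_str(39) + "1"
= bin_str(19) + "1" + "1"
= bin_str(9) + "1" + "1" + "1"
= bin_str(4) + "1" + "1" + "1" + "1"
= bin_str(2) + "0" + "1" + "1" + "1" + "1"
= bin_str(1) + "0" + "0" + "1" + "1" + "1" + "1"
= "1" + "0" + "0" + "1" + "1" + "1" + "1"
= "1001111"


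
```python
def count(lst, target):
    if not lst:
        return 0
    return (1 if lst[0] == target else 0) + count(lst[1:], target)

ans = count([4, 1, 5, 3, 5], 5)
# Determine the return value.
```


count([4, 1, 5, 3, 5], 5)
lst[0]=4 != 5: 0 + count([1, 5, 3, 5], 5)
lst[0]=1 != 5: 0 + count([5, 3, 5], 5)
lst[0]=5 == 5: 1 + count([3, 5], 5)
lst[0]=3 != 5: 0 + count([5], 5)
lst[0]=5 == 5: 1 + count([], 5)
= 2


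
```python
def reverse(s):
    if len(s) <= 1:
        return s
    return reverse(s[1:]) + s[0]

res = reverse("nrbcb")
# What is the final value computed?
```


reverse("nrbcb")
= reverse("rbcb") + "n"
= reverse("bcb") + "r" + "n"
= reverse("cb") + "b" + "r" + "n"
= reverse("b") + "c" + "b" + "r" + "n"
= "b" + "c" + "b" + "r" + "n"
= "bcbrn"


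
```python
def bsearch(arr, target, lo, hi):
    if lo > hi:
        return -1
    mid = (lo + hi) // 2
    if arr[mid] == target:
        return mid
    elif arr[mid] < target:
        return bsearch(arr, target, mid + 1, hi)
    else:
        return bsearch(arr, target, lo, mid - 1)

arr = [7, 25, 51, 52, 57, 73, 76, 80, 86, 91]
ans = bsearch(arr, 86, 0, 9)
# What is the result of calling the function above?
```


bsearch(arr, 86, 0, 9)
lo=0, hi=9, mid=4, arr[mid]=57
57 < 86, search right half
lo=5, hi=9, mid=7, arr[mid]=80
80 < 86, search right half
lo=8, hi=9, mid=8, arr[mid]=86
arr[8] == 86, found at index 8
= 8


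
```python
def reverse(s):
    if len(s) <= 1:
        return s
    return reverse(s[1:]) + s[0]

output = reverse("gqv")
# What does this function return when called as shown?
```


reverse("gqv")
= reverse("qv") + "g"
= reverse("v") + "q" + "g"
= "v" + "q" + "g"
= "vqg"


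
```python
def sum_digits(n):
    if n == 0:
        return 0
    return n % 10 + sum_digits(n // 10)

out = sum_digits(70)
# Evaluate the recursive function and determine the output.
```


sum_digits(70)
= 0 + sum_digits(7)
= 0 + 7 + sum_digits(0)
= 0 + 7 + 0
= 7


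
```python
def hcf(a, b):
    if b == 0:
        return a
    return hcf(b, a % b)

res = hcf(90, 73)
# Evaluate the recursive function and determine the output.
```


hcf(90, 73)
= hcf(73, 90 % 73) = hcf(73, 17)
= hcf(17, 73 % 17) = hcf(17, 5)
= hcf(5, 17 % 5) = hcf(5, 2)
= hcf(2, 5 % 2) = hcf(2, 1)
= hcf(1, 2 % 1) = hcf(1, 0)
b == 0, return a = 1


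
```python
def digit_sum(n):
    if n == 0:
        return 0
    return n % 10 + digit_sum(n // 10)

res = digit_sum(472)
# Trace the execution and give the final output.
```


digit_sum(472)
= 2 + digit_sum(47)
= 2 + 7 + digit_sum(4)
= 2 + 7 + 4 + digit_sum(0)
= 2 + 7 + 4 + 0
= 13


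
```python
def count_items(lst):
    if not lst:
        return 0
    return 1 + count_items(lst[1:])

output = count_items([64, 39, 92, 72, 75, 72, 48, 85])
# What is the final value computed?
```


count_items([64, 39, 92, 72, 75, 72, 48, 85])
= 1 + count_items([39, 92, 72, 75, 72, 48, 85])
= 1 + 1 + count_items([92, 72, 75, 72, 48, 85])
= 1 + 1 + 1 + count_items([72, 75, 72, 48, 85])
= 1 + 1 + 1 + 1 + count_items([75, 72, 48, 85])
= 1 + 1 + 1 + 1 + 1 + count_items([72, 48, 85])
= 1 + 1 + 1 + 1 + 1 + 1 + count_items([48, 85])
= 1 + 1 + 1 + 1 + 1 + 1 + 1 + count_items([85])
= 1 + 1 + 1 + 1 + 1 + 1 + 1 + 1 + count_items([])
= 1 + 1 + 1 + 1 + 1 + 1 + 1 + 1 + 0
= 8


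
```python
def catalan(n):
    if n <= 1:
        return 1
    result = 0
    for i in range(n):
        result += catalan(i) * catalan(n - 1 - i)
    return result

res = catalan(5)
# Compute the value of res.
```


catalan(5)
= sum of catalan(i) * catalan(5-1-i) for i in 0..4
First compute sub-values bottom-up:
  catalan(0) = 1, catalan(1) = 1
  catalan(2) = 1*1 + 1*1 = 2
  catalan(3) = 1*2 + 1*1 + 2*1 = 5
  catalan(4) = 1*5 + 1*2 + 2*1 + 5*1 = 14
Now catalan(5):
  catalan(0)*catalan(4) = 1*14 = 14
  catalan(1)*catalan(3) = 1*5 = 5
  catalan(2)*catalan(2) = 2*2 = 4
  catalan(3)*catalan(1) = 5*1 = 5
  catalan(4)*catalan(0) = 14*1 = 14
= 14 + 5 + 4 + 5 + 14
= 42
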